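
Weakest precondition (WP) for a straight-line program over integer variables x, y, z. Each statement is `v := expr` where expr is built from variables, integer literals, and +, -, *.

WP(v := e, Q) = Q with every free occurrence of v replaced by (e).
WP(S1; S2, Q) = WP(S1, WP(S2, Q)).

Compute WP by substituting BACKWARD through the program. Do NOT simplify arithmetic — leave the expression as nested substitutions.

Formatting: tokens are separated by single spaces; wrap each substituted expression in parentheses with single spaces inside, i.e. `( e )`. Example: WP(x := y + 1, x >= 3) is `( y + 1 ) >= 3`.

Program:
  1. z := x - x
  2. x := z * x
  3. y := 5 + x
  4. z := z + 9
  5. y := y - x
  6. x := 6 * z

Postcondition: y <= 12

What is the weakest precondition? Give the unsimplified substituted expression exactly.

post: y <= 12
stmt 6: x := 6 * z  -- replace 0 occurrence(s) of x with (6 * z)
  => y <= 12
stmt 5: y := y - x  -- replace 1 occurrence(s) of y with (y - x)
  => ( y - x ) <= 12
stmt 4: z := z + 9  -- replace 0 occurrence(s) of z with (z + 9)
  => ( y - x ) <= 12
stmt 3: y := 5 + x  -- replace 1 occurrence(s) of y with (5 + x)
  => ( ( 5 + x ) - x ) <= 12
stmt 2: x := z * x  -- replace 2 occurrence(s) of x with (z * x)
  => ( ( 5 + ( z * x ) ) - ( z * x ) ) <= 12
stmt 1: z := x - x  -- replace 2 occurrence(s) of z with (x - x)
  => ( ( 5 + ( ( x - x ) * x ) ) - ( ( x - x ) * x ) ) <= 12

Answer: ( ( 5 + ( ( x - x ) * x ) ) - ( ( x - x ) * x ) ) <= 12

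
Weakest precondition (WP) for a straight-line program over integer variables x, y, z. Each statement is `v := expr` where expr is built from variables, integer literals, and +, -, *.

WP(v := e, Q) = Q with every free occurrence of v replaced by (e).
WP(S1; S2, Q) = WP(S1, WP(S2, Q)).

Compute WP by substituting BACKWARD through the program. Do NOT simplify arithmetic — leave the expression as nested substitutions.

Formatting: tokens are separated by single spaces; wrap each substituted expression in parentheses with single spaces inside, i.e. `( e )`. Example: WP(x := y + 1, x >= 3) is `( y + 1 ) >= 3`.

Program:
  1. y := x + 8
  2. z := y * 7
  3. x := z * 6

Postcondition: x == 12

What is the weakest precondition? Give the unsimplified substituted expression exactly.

post: x == 12
stmt 3: x := z * 6  -- replace 1 occurrence(s) of x with (z * 6)
  => ( z * 6 ) == 12
stmt 2: z := y * 7  -- replace 1 occurrence(s) of z with (y * 7)
  => ( ( y * 7 ) * 6 ) == 12
stmt 1: y := x + 8  -- replace 1 occurrence(s) of y with (x + 8)
  => ( ( ( x + 8 ) * 7 ) * 6 ) == 12

Answer: ( ( ( x + 8 ) * 7 ) * 6 ) == 12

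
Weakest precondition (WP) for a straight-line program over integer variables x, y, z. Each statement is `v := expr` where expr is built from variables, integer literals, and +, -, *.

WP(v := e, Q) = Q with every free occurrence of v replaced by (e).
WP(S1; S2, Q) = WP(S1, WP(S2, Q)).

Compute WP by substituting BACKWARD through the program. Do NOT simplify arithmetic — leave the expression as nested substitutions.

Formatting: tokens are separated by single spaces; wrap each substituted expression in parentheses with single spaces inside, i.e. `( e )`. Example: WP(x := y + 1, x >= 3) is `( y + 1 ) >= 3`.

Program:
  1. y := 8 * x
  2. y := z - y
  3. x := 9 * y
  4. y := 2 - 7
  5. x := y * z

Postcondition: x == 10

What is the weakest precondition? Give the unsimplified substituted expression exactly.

post: x == 10
stmt 5: x := y * z  -- replace 1 occurrence(s) of x with (y * z)
  => ( y * z ) == 10
stmt 4: y := 2 - 7  -- replace 1 occurrence(s) of y with (2 - 7)
  => ( ( 2 - 7 ) * z ) == 10
stmt 3: x := 9 * y  -- replace 0 occurrence(s) of x with (9 * y)
  => ( ( 2 - 7 ) * z ) == 10
stmt 2: y := z - y  -- replace 0 occurrence(s) of y with (z - y)
  => ( ( 2 - 7 ) * z ) == 10
stmt 1: y := 8 * x  -- replace 0 occurrence(s) of y with (8 * x)
  => ( ( 2 - 7 ) * z ) == 10

Answer: ( ( 2 - 7 ) * z ) == 10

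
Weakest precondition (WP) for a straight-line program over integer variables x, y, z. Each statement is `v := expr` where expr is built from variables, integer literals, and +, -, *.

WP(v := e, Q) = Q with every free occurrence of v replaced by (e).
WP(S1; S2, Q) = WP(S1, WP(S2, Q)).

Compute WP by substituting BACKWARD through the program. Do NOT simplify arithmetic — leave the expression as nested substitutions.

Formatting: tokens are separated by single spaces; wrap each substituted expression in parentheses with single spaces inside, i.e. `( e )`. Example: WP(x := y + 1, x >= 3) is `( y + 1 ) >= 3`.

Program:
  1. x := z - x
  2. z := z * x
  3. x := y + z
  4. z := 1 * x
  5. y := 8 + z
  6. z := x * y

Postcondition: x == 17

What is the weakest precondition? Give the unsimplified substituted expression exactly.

Answer: ( y + ( z * ( z - x ) ) ) == 17

Derivation:
post: x == 17
stmt 6: z := x * y  -- replace 0 occurrence(s) of z with (x * y)
  => x == 17
stmt 5: y := 8 + z  -- replace 0 occurrence(s) of y with (8 + z)
  => x == 17
stmt 4: z := 1 * x  -- replace 0 occurrence(s) of z with (1 * x)
  => x == 17
stmt 3: x := y + z  -- replace 1 occurrence(s) of x with (y + z)
  => ( y + z ) == 17
stmt 2: z := z * x  -- replace 1 occurrence(s) of z with (z * x)
  => ( y + ( z * x ) ) == 17
stmt 1: x := z - x  -- replace 1 occurrence(s) of x with (z - x)
  => ( y + ( z * ( z - x ) ) ) == 17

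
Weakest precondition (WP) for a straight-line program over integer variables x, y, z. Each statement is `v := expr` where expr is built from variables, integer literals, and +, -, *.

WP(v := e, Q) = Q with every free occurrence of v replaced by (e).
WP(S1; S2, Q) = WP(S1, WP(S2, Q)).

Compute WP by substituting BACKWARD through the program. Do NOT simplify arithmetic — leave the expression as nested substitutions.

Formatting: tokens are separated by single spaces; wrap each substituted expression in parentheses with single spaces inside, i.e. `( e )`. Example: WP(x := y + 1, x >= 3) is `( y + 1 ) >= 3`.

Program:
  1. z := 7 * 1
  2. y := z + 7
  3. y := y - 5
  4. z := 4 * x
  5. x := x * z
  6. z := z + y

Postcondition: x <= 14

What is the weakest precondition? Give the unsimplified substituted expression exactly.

post: x <= 14
stmt 6: z := z + y  -- replace 0 occurrence(s) of z with (z + y)
  => x <= 14
stmt 5: x := x * z  -- replace 1 occurrence(s) of x with (x * z)
  => ( x * z ) <= 14
stmt 4: z := 4 * x  -- replace 1 occurrence(s) of z with (4 * x)
  => ( x * ( 4 * x ) ) <= 14
stmt 3: y := y - 5  -- replace 0 occurrence(s) of y with (y - 5)
  => ( x * ( 4 * x ) ) <= 14
stmt 2: y := z + 7  -- replace 0 occurrence(s) of y with (z + 7)
  => ( x * ( 4 * x ) ) <= 14
stmt 1: z := 7 * 1  -- replace 0 occurrence(s) of z with (7 * 1)
  => ( x * ( 4 * x ) ) <= 14

Answer: ( x * ( 4 * x ) ) <= 14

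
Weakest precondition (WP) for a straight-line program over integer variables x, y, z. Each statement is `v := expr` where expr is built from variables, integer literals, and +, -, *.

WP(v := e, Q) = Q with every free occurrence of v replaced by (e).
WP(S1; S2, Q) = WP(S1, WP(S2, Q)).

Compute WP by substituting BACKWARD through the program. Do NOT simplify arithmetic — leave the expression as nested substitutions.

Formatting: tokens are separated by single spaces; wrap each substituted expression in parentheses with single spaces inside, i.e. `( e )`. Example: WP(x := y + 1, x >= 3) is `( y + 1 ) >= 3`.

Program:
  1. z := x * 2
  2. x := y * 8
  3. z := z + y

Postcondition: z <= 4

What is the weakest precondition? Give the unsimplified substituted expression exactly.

post: z <= 4
stmt 3: z := z + y  -- replace 1 occurrence(s) of z with (z + y)
  => ( z + y ) <= 4
stmt 2: x := y * 8  -- replace 0 occurrence(s) of x with (y * 8)
  => ( z + y ) <= 4
stmt 1: z := x * 2  -- replace 1 occurrence(s) of z with (x * 2)
  => ( ( x * 2 ) + y ) <= 4

Answer: ( ( x * 2 ) + y ) <= 4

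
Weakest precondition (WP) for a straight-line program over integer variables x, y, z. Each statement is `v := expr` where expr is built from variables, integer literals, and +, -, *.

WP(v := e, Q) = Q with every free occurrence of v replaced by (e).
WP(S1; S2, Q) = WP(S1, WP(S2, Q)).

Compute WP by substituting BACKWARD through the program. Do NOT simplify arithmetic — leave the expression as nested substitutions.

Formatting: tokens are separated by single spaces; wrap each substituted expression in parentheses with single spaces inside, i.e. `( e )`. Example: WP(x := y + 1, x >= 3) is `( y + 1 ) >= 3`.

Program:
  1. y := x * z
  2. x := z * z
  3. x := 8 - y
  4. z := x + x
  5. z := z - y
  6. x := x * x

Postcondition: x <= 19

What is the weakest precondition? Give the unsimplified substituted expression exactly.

post: x <= 19
stmt 6: x := x * x  -- replace 1 occurrence(s) of x with (x * x)
  => ( x * x ) <= 19
stmt 5: z := z - y  -- replace 0 occurrence(s) of z with (z - y)
  => ( x * x ) <= 19
stmt 4: z := x + x  -- replace 0 occurrence(s) of z with (x + x)
  => ( x * x ) <= 19
stmt 3: x := 8 - y  -- replace 2 occurrence(s) of x with (8 - y)
  => ( ( 8 - y ) * ( 8 - y ) ) <= 19
stmt 2: x := z * z  -- replace 0 occurrence(s) of x with (z * z)
  => ( ( 8 - y ) * ( 8 - y ) ) <= 19
stmt 1: y := x * z  -- replace 2 occurrence(s) of y with (x * z)
  => ( ( 8 - ( x * z ) ) * ( 8 - ( x * z ) ) ) <= 19

Answer: ( ( 8 - ( x * z ) ) * ( 8 - ( x * z ) ) ) <= 19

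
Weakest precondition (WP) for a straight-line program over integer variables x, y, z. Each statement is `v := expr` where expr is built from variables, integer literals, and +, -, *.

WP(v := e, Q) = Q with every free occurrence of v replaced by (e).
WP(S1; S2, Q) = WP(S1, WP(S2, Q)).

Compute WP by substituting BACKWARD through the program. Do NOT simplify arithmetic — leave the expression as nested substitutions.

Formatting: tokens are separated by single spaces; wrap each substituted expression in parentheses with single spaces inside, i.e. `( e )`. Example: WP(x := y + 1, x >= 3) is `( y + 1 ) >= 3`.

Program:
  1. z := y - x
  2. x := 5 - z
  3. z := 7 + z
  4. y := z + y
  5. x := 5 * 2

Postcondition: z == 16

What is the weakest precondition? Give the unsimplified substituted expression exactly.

Answer: ( 7 + ( y - x ) ) == 16

Derivation:
post: z == 16
stmt 5: x := 5 * 2  -- replace 0 occurrence(s) of x with (5 * 2)
  => z == 16
stmt 4: y := z + y  -- replace 0 occurrence(s) of y with (z + y)
  => z == 16
stmt 3: z := 7 + z  -- replace 1 occurrence(s) of z with (7 + z)
  => ( 7 + z ) == 16
stmt 2: x := 5 - z  -- replace 0 occurrence(s) of x with (5 - z)
  => ( 7 + z ) == 16
stmt 1: z := y - x  -- replace 1 occurrence(s) of z with (y - x)
  => ( 7 + ( y - x ) ) == 16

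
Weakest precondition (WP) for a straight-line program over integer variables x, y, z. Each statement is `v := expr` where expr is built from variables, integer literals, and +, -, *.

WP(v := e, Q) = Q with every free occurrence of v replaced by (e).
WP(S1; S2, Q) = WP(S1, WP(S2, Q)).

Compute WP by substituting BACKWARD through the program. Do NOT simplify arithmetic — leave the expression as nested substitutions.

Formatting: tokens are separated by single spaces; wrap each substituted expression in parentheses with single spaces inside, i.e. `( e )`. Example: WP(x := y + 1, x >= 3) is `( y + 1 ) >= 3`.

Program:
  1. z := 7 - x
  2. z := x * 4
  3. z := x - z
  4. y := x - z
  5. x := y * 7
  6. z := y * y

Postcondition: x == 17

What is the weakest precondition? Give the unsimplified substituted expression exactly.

Answer: ( ( x - ( x - ( x * 4 ) ) ) * 7 ) == 17

Derivation:
post: x == 17
stmt 6: z := y * y  -- replace 0 occurrence(s) of z with (y * y)
  => x == 17
stmt 5: x := y * 7  -- replace 1 occurrence(s) of x with (y * 7)
  => ( y * 7 ) == 17
stmt 4: y := x - z  -- replace 1 occurrence(s) of y with (x - z)
  => ( ( x - z ) * 7 ) == 17
stmt 3: z := x - z  -- replace 1 occurrence(s) of z with (x - z)
  => ( ( x - ( x - z ) ) * 7 ) == 17
stmt 2: z := x * 4  -- replace 1 occurrence(s) of z with (x * 4)
  => ( ( x - ( x - ( x * 4 ) ) ) * 7 ) == 17
stmt 1: z := 7 - x  -- replace 0 occurrence(s) of z with (7 - x)
  => ( ( x - ( x - ( x * 4 ) ) ) * 7 ) == 17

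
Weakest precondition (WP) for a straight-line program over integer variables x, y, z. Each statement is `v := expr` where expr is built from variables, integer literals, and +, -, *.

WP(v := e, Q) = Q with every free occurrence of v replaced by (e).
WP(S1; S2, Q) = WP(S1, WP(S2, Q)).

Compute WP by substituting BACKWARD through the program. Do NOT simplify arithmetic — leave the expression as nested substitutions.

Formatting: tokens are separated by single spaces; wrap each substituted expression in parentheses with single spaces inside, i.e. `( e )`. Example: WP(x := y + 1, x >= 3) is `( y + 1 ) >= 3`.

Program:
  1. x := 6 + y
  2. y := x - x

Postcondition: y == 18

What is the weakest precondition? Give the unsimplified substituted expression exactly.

post: y == 18
stmt 2: y := x - x  -- replace 1 occurrence(s) of y with (x - x)
  => ( x - x ) == 18
stmt 1: x := 6 + y  -- replace 2 occurrence(s) of x with (6 + y)
  => ( ( 6 + y ) - ( 6 + y ) ) == 18

Answer: ( ( 6 + y ) - ( 6 + y ) ) == 18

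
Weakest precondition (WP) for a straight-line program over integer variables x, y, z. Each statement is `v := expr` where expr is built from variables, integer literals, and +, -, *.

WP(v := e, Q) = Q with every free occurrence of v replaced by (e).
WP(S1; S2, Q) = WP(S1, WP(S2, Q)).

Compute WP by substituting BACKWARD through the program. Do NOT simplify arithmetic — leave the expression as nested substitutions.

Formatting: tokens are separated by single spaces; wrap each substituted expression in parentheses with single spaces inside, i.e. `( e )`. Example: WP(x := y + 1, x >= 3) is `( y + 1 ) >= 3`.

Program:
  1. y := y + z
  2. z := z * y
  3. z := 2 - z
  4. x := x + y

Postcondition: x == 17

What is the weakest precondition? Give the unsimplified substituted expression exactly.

post: x == 17
stmt 4: x := x + y  -- replace 1 occurrence(s) of x with (x + y)
  => ( x + y ) == 17
stmt 3: z := 2 - z  -- replace 0 occurrence(s) of z with (2 - z)
  => ( x + y ) == 17
stmt 2: z := z * y  -- replace 0 occurrence(s) of z with (z * y)
  => ( x + y ) == 17
stmt 1: y := y + z  -- replace 1 occurrence(s) of y with (y + z)
  => ( x + ( y + z ) ) == 17

Answer: ( x + ( y + z ) ) == 17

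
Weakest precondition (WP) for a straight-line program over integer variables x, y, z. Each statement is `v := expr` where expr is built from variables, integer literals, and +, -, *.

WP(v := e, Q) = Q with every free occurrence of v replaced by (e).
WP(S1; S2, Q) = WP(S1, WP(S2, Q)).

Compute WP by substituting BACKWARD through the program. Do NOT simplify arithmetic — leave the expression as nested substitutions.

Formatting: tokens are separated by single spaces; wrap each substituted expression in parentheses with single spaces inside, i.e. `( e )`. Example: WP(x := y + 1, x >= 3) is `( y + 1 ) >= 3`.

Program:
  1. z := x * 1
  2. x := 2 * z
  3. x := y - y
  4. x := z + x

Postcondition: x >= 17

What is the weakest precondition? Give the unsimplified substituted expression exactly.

post: x >= 17
stmt 4: x := z + x  -- replace 1 occurrence(s) of x with (z + x)
  => ( z + x ) >= 17
stmt 3: x := y - y  -- replace 1 occurrence(s) of x with (y - y)
  => ( z + ( y - y ) ) >= 17
stmt 2: x := 2 * z  -- replace 0 occurrence(s) of x with (2 * z)
  => ( z + ( y - y ) ) >= 17
stmt 1: z := x * 1  -- replace 1 occurrence(s) of z with (x * 1)
  => ( ( x * 1 ) + ( y - y ) ) >= 17

Answer: ( ( x * 1 ) + ( y - y ) ) >= 17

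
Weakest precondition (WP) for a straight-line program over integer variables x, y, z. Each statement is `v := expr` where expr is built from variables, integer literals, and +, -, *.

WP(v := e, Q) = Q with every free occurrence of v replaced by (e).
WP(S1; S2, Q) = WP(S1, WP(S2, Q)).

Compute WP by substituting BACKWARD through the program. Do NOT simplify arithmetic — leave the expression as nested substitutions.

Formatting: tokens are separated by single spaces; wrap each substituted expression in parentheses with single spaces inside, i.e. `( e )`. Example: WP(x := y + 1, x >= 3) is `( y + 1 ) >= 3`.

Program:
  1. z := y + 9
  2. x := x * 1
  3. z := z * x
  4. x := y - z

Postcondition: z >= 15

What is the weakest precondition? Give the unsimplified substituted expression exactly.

post: z >= 15
stmt 4: x := y - z  -- replace 0 occurrence(s) of x with (y - z)
  => z >= 15
stmt 3: z := z * x  -- replace 1 occurrence(s) of z with (z * x)
  => ( z * x ) >= 15
stmt 2: x := x * 1  -- replace 1 occurrence(s) of x with (x * 1)
  => ( z * ( x * 1 ) ) >= 15
stmt 1: z := y + 9  -- replace 1 occurrence(s) of z with (y + 9)
  => ( ( y + 9 ) * ( x * 1 ) ) >= 15

Answer: ( ( y + 9 ) * ( x * 1 ) ) >= 15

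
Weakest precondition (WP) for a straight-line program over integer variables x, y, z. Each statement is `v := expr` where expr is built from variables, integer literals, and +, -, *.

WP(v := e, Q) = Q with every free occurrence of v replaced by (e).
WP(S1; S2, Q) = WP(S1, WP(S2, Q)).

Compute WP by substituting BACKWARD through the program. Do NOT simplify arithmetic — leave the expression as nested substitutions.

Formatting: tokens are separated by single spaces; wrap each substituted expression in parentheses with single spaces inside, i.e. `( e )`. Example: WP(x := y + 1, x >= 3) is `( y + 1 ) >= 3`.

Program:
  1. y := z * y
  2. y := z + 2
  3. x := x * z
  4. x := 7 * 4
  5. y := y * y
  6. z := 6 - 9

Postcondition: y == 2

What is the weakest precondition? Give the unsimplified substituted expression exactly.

Answer: ( ( z + 2 ) * ( z + 2 ) ) == 2

Derivation:
post: y == 2
stmt 6: z := 6 - 9  -- replace 0 occurrence(s) of z with (6 - 9)
  => y == 2
stmt 5: y := y * y  -- replace 1 occurrence(s) of y with (y * y)
  => ( y * y ) == 2
stmt 4: x := 7 * 4  -- replace 0 occurrence(s) of x with (7 * 4)
  => ( y * y ) == 2
stmt 3: x := x * z  -- replace 0 occurrence(s) of x with (x * z)
  => ( y * y ) == 2
stmt 2: y := z + 2  -- replace 2 occurrence(s) of y with (z + 2)
  => ( ( z + 2 ) * ( z + 2 ) ) == 2
stmt 1: y := z * y  -- replace 0 occurrence(s) of y with (z * y)
  => ( ( z + 2 ) * ( z + 2 ) ) == 2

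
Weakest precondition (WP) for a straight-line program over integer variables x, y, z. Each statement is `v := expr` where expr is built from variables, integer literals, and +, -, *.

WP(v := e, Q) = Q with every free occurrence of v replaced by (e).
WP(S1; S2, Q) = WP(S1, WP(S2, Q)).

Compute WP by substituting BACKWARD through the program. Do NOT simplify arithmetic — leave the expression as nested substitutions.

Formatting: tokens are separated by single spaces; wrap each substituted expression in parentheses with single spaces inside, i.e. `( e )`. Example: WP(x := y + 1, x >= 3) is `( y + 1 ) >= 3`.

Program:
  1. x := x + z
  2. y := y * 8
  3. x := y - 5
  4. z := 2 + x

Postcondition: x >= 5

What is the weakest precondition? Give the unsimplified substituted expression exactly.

post: x >= 5
stmt 4: z := 2 + x  -- replace 0 occurrence(s) of z with (2 + x)
  => x >= 5
stmt 3: x := y - 5  -- replace 1 occurrence(s) of x with (y - 5)
  => ( y - 5 ) >= 5
stmt 2: y := y * 8  -- replace 1 occurrence(s) of y with (y * 8)
  => ( ( y * 8 ) - 5 ) >= 5
stmt 1: x := x + z  -- replace 0 occurrence(s) of x with (x + z)
  => ( ( y * 8 ) - 5 ) >= 5

Answer: ( ( y * 8 ) - 5 ) >= 5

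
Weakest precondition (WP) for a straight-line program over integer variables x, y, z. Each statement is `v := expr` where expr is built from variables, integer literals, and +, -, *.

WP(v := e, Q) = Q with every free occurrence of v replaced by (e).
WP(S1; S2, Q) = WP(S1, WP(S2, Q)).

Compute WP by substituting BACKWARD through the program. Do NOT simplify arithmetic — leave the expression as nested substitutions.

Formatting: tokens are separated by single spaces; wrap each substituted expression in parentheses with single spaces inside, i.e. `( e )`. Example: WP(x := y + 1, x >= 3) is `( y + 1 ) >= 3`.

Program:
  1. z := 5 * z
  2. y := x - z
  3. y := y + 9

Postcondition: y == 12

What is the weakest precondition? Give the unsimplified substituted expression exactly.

post: y == 12
stmt 3: y := y + 9  -- replace 1 occurrence(s) of y with (y + 9)
  => ( y + 9 ) == 12
stmt 2: y := x - z  -- replace 1 occurrence(s) of y with (x - z)
  => ( ( x - z ) + 9 ) == 12
stmt 1: z := 5 * z  -- replace 1 occurrence(s) of z with (5 * z)
  => ( ( x - ( 5 * z ) ) + 9 ) == 12

Answer: ( ( x - ( 5 * z ) ) + 9 ) == 12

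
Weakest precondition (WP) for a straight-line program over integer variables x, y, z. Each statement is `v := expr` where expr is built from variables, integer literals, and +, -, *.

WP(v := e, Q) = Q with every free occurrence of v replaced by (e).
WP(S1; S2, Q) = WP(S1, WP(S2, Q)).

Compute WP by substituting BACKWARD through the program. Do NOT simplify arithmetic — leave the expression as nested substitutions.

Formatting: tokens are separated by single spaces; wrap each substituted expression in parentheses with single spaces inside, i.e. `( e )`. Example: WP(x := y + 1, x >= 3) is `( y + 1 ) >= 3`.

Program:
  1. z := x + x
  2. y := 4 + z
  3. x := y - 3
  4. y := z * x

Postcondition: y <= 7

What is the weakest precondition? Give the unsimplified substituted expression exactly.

post: y <= 7
stmt 4: y := z * x  -- replace 1 occurrence(s) of y with (z * x)
  => ( z * x ) <= 7
stmt 3: x := y - 3  -- replace 1 occurrence(s) of x with (y - 3)
  => ( z * ( y - 3 ) ) <= 7
stmt 2: y := 4 + z  -- replace 1 occurrence(s) of y with (4 + z)
  => ( z * ( ( 4 + z ) - 3 ) ) <= 7
stmt 1: z := x + x  -- replace 2 occurrence(s) of z with (x + x)
  => ( ( x + x ) * ( ( 4 + ( x + x ) ) - 3 ) ) <= 7

Answer: ( ( x + x ) * ( ( 4 + ( x + x ) ) - 3 ) ) <= 7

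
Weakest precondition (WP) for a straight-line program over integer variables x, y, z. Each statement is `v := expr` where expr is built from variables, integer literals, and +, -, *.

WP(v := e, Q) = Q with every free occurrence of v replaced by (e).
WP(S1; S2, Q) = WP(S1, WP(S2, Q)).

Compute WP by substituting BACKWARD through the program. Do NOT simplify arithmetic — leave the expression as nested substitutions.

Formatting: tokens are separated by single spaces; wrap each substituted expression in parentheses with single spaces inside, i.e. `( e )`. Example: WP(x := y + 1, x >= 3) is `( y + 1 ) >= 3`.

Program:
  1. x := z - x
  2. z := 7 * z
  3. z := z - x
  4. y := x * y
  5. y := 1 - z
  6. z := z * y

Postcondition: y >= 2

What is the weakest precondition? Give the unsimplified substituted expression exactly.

post: y >= 2
stmt 6: z := z * y  -- replace 0 occurrence(s) of z with (z * y)
  => y >= 2
stmt 5: y := 1 - z  -- replace 1 occurrence(s) of y with (1 - z)
  => ( 1 - z ) >= 2
stmt 4: y := x * y  -- replace 0 occurrence(s) of y with (x * y)
  => ( 1 - z ) >= 2
stmt 3: z := z - x  -- replace 1 occurrence(s) of z with (z - x)
  => ( 1 - ( z - x ) ) >= 2
stmt 2: z := 7 * z  -- replace 1 occurrence(s) of z with (7 * z)
  => ( 1 - ( ( 7 * z ) - x ) ) >= 2
stmt 1: x := z - x  -- replace 1 occurrence(s) of x with (z - x)
  => ( 1 - ( ( 7 * z ) - ( z - x ) ) ) >= 2

Answer: ( 1 - ( ( 7 * z ) - ( z - x ) ) ) >= 2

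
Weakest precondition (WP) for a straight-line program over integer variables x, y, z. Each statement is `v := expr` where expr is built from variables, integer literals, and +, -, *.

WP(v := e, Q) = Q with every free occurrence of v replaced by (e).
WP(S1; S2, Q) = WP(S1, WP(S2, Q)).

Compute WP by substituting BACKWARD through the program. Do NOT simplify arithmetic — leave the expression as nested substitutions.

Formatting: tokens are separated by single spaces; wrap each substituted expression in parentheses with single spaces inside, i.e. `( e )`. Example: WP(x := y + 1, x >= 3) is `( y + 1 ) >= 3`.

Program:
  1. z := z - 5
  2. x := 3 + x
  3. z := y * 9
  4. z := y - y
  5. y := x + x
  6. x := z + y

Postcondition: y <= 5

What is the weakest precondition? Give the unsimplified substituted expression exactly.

post: y <= 5
stmt 6: x := z + y  -- replace 0 occurrence(s) of x with (z + y)
  => y <= 5
stmt 5: y := x + x  -- replace 1 occurrence(s) of y with (x + x)
  => ( x + x ) <= 5
stmt 4: z := y - y  -- replace 0 occurrence(s) of z with (y - y)
  => ( x + x ) <= 5
stmt 3: z := y * 9  -- replace 0 occurrence(s) of z with (y * 9)
  => ( x + x ) <= 5
stmt 2: x := 3 + x  -- replace 2 occurrence(s) of x with (3 + x)
  => ( ( 3 + x ) + ( 3 + x ) ) <= 5
stmt 1: z := z - 5  -- replace 0 occurrence(s) of z with (z - 5)
  => ( ( 3 + x ) + ( 3 + x ) ) <= 5

Answer: ( ( 3 + x ) + ( 3 + x ) ) <= 5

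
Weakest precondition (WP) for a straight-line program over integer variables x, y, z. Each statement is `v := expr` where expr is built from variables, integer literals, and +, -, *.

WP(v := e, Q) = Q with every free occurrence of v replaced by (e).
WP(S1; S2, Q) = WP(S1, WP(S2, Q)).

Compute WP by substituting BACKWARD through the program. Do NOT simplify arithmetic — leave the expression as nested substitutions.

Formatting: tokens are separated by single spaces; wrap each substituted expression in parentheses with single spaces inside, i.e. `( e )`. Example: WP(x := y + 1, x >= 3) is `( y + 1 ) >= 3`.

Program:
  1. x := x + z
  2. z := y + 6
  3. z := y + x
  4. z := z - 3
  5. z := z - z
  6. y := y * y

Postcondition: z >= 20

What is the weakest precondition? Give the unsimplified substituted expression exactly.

post: z >= 20
stmt 6: y := y * y  -- replace 0 occurrence(s) of y with (y * y)
  => z >= 20
stmt 5: z := z - z  -- replace 1 occurrence(s) of z with (z - z)
  => ( z - z ) >= 20
stmt 4: z := z - 3  -- replace 2 occurrence(s) of z with (z - 3)
  => ( ( z - 3 ) - ( z - 3 ) ) >= 20
stmt 3: z := y + x  -- replace 2 occurrence(s) of z with (y + x)
  => ( ( ( y + x ) - 3 ) - ( ( y + x ) - 3 ) ) >= 20
stmt 2: z := y + 6  -- replace 0 occurrence(s) of z with (y + 6)
  => ( ( ( y + x ) - 3 ) - ( ( y + x ) - 3 ) ) >= 20
stmt 1: x := x + z  -- replace 2 occurrence(s) of x with (x + z)
  => ( ( ( y + ( x + z ) ) - 3 ) - ( ( y + ( x + z ) ) - 3 ) ) >= 20

Answer: ( ( ( y + ( x + z ) ) - 3 ) - ( ( y + ( x + z ) ) - 3 ) ) >= 20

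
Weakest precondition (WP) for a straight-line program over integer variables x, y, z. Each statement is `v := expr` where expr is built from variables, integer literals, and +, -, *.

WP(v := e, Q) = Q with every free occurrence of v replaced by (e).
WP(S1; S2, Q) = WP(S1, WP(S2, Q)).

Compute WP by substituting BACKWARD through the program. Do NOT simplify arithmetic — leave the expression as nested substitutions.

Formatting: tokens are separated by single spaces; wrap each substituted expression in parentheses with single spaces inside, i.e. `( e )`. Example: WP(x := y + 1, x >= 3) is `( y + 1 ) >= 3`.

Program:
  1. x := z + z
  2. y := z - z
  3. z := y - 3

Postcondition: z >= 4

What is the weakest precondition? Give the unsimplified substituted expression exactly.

post: z >= 4
stmt 3: z := y - 3  -- replace 1 occurrence(s) of z with (y - 3)
  => ( y - 3 ) >= 4
stmt 2: y := z - z  -- replace 1 occurrence(s) of y with (z - z)
  => ( ( z - z ) - 3 ) >= 4
stmt 1: x := z + z  -- replace 0 occurrence(s) of x with (z + z)
  => ( ( z - z ) - 3 ) >= 4

Answer: ( ( z - z ) - 3 ) >= 4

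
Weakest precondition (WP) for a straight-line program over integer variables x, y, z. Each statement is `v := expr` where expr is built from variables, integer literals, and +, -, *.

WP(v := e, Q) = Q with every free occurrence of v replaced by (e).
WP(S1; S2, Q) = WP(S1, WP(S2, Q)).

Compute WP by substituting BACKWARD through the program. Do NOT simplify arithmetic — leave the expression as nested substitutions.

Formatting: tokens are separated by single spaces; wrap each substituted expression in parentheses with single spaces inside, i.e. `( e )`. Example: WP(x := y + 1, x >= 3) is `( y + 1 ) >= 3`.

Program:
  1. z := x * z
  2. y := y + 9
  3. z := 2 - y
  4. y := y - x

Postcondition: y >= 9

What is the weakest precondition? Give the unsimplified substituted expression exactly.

post: y >= 9
stmt 4: y := y - x  -- replace 1 occurrence(s) of y with (y - x)
  => ( y - x ) >= 9
stmt 3: z := 2 - y  -- replace 0 occurrence(s) of z with (2 - y)
  => ( y - x ) >= 9
stmt 2: y := y + 9  -- replace 1 occurrence(s) of y with (y + 9)
  => ( ( y + 9 ) - x ) >= 9
stmt 1: z := x * z  -- replace 0 occurrence(s) of z with (x * z)
  => ( ( y + 9 ) - x ) >= 9

Answer: ( ( y + 9 ) - x ) >= 9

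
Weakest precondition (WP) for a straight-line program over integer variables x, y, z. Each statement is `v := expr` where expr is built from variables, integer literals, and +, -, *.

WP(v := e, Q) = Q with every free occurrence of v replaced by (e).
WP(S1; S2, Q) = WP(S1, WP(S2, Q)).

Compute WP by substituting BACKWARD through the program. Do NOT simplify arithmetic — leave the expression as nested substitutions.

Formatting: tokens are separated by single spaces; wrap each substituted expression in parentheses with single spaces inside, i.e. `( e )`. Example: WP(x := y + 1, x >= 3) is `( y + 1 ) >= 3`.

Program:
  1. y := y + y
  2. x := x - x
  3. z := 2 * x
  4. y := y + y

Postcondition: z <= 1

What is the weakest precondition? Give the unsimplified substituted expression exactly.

post: z <= 1
stmt 4: y := y + y  -- replace 0 occurrence(s) of y with (y + y)
  => z <= 1
stmt 3: z := 2 * x  -- replace 1 occurrence(s) of z with (2 * x)
  => ( 2 * x ) <= 1
stmt 2: x := x - x  -- replace 1 occurrence(s) of x with (x - x)
  => ( 2 * ( x - x ) ) <= 1
stmt 1: y := y + y  -- replace 0 occurrence(s) of y with (y + y)
  => ( 2 * ( x - x ) ) <= 1

Answer: ( 2 * ( x - x ) ) <= 1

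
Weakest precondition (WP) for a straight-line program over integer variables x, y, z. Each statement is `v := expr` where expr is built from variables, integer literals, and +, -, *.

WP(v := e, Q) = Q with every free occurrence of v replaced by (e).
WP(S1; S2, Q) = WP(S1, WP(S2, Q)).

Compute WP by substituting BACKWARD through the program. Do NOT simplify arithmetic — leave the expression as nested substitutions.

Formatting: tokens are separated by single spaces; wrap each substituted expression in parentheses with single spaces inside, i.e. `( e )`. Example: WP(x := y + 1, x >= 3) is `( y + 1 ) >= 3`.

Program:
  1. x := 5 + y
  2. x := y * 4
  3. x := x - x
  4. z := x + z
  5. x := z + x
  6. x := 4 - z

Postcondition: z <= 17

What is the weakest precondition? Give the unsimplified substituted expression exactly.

Answer: ( ( ( y * 4 ) - ( y * 4 ) ) + z ) <= 17

Derivation:
post: z <= 17
stmt 6: x := 4 - z  -- replace 0 occurrence(s) of x with (4 - z)
  => z <= 17
stmt 5: x := z + x  -- replace 0 occurrence(s) of x with (z + x)
  => z <= 17
stmt 4: z := x + z  -- replace 1 occurrence(s) of z with (x + z)
  => ( x + z ) <= 17
stmt 3: x := x - x  -- replace 1 occurrence(s) of x with (x - x)
  => ( ( x - x ) + z ) <= 17
stmt 2: x := y * 4  -- replace 2 occurrence(s) of x with (y * 4)
  => ( ( ( y * 4 ) - ( y * 4 ) ) + z ) <= 17
stmt 1: x := 5 + y  -- replace 0 occurrence(s) of x with (5 + y)
  => ( ( ( y * 4 ) - ( y * 4 ) ) + z ) <= 17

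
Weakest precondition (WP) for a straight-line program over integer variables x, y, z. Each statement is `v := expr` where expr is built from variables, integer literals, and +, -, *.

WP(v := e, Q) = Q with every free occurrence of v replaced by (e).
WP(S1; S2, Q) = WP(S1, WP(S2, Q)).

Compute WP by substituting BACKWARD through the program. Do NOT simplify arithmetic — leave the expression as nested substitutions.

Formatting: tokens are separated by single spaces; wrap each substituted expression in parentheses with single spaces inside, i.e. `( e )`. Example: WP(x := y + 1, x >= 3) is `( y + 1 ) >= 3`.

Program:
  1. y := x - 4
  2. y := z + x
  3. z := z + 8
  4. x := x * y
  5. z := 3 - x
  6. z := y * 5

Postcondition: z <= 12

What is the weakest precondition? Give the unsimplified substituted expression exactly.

post: z <= 12
stmt 6: z := y * 5  -- replace 1 occurrence(s) of z with (y * 5)
  => ( y * 5 ) <= 12
stmt 5: z := 3 - x  -- replace 0 occurrence(s) of z with (3 - x)
  => ( y * 5 ) <= 12
stmt 4: x := x * y  -- replace 0 occurrence(s) of x with (x * y)
  => ( y * 5 ) <= 12
stmt 3: z := z + 8  -- replace 0 occurrence(s) of z with (z + 8)
  => ( y * 5 ) <= 12
stmt 2: y := z + x  -- replace 1 occurrence(s) of y with (z + x)
  => ( ( z + x ) * 5 ) <= 12
stmt 1: y := x - 4  -- replace 0 occurrence(s) of y with (x - 4)
  => ( ( z + x ) * 5 ) <= 12

Answer: ( ( z + x ) * 5 ) <= 12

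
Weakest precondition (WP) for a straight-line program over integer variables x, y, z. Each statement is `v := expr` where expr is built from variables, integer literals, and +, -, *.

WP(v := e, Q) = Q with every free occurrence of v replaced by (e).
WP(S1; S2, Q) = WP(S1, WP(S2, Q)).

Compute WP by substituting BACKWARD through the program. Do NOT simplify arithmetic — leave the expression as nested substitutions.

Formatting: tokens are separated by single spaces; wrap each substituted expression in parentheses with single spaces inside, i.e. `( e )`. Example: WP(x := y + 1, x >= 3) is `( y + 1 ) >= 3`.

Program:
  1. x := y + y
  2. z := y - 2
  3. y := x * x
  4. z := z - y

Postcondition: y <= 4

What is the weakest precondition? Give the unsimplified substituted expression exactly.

Answer: ( ( y + y ) * ( y + y ) ) <= 4

Derivation:
post: y <= 4
stmt 4: z := z - y  -- replace 0 occurrence(s) of z with (z - y)
  => y <= 4
stmt 3: y := x * x  -- replace 1 occurrence(s) of y with (x * x)
  => ( x * x ) <= 4
stmt 2: z := y - 2  -- replace 0 occurrence(s) of z with (y - 2)
  => ( x * x ) <= 4
stmt 1: x := y + y  -- replace 2 occurrence(s) of x with (y + y)
  => ( ( y + y ) * ( y + y ) ) <= 4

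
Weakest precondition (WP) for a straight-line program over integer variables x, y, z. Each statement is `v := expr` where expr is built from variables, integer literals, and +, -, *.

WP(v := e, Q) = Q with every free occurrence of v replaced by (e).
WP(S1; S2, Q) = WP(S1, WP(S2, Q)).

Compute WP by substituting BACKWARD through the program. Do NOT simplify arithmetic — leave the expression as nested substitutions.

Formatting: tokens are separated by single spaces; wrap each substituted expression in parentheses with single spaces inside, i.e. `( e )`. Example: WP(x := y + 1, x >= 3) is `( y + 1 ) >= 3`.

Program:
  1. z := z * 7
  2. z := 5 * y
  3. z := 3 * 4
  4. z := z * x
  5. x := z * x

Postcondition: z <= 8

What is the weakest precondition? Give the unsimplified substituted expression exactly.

post: z <= 8
stmt 5: x := z * x  -- replace 0 occurrence(s) of x with (z * x)
  => z <= 8
stmt 4: z := z * x  -- replace 1 occurrence(s) of z with (z * x)
  => ( z * x ) <= 8
stmt 3: z := 3 * 4  -- replace 1 occurrence(s) of z with (3 * 4)
  => ( ( 3 * 4 ) * x ) <= 8
stmt 2: z := 5 * y  -- replace 0 occurrence(s) of z with (5 * y)
  => ( ( 3 * 4 ) * x ) <= 8
stmt 1: z := z * 7  -- replace 0 occurrence(s) of z with (z * 7)
  => ( ( 3 * 4 ) * x ) <= 8

Answer: ( ( 3 * 4 ) * x ) <= 8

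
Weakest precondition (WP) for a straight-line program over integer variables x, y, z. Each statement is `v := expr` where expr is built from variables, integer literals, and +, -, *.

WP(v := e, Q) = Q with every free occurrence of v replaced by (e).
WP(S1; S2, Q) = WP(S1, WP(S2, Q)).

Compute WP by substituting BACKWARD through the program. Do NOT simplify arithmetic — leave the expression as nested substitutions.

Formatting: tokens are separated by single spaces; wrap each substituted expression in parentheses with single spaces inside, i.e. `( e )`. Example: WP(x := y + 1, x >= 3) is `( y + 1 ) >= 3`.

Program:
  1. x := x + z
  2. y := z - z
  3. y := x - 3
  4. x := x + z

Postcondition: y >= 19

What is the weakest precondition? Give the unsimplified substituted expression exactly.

post: y >= 19
stmt 4: x := x + z  -- replace 0 occurrence(s) of x with (x + z)
  => y >= 19
stmt 3: y := x - 3  -- replace 1 occurrence(s) of y with (x - 3)
  => ( x - 3 ) >= 19
stmt 2: y := z - z  -- replace 0 occurrence(s) of y with (z - z)
  => ( x - 3 ) >= 19
stmt 1: x := x + z  -- replace 1 occurrence(s) of x with (x + z)
  => ( ( x + z ) - 3 ) >= 19

Answer: ( ( x + z ) - 3 ) >= 19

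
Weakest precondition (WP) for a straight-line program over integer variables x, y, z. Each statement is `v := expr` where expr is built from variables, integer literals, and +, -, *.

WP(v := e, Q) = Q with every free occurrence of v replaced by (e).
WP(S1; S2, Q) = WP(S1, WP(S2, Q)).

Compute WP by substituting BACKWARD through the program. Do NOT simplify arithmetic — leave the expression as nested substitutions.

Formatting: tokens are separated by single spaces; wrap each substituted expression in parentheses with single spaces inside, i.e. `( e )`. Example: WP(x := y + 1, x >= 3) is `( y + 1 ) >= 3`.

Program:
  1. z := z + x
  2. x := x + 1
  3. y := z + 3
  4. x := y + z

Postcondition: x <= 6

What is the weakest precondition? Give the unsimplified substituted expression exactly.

post: x <= 6
stmt 4: x := y + z  -- replace 1 occurrence(s) of x with (y + z)
  => ( y + z ) <= 6
stmt 3: y := z + 3  -- replace 1 occurrence(s) of y with (z + 3)
  => ( ( z + 3 ) + z ) <= 6
stmt 2: x := x + 1  -- replace 0 occurrence(s) of x with (x + 1)
  => ( ( z + 3 ) + z ) <= 6
stmt 1: z := z + x  -- replace 2 occurrence(s) of z with (z + x)
  => ( ( ( z + x ) + 3 ) + ( z + x ) ) <= 6

Answer: ( ( ( z + x ) + 3 ) + ( z + x ) ) <= 6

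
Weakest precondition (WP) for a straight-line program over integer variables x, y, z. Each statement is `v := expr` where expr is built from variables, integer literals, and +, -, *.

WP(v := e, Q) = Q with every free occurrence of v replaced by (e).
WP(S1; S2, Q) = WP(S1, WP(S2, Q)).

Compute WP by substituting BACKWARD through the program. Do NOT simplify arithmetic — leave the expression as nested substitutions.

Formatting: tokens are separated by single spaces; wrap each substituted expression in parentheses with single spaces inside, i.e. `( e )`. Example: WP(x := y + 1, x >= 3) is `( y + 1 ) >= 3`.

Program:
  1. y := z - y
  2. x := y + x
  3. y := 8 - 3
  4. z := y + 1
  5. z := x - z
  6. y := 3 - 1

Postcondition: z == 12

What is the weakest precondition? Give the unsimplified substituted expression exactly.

post: z == 12
stmt 6: y := 3 - 1  -- replace 0 occurrence(s) of y with (3 - 1)
  => z == 12
stmt 5: z := x - z  -- replace 1 occurrence(s) of z with (x - z)
  => ( x - z ) == 12
stmt 4: z := y + 1  -- replace 1 occurrence(s) of z with (y + 1)
  => ( x - ( y + 1 ) ) == 12
stmt 3: y := 8 - 3  -- replace 1 occurrence(s) of y with (8 - 3)
  => ( x - ( ( 8 - 3 ) + 1 ) ) == 12
stmt 2: x := y + x  -- replace 1 occurrence(s) of x with (y + x)
  => ( ( y + x ) - ( ( 8 - 3 ) + 1 ) ) == 12
stmt 1: y := z - y  -- replace 1 occurrence(s) of y with (z - y)
  => ( ( ( z - y ) + x ) - ( ( 8 - 3 ) + 1 ) ) == 12

Answer: ( ( ( z - y ) + x ) - ( ( 8 - 3 ) + 1 ) ) == 12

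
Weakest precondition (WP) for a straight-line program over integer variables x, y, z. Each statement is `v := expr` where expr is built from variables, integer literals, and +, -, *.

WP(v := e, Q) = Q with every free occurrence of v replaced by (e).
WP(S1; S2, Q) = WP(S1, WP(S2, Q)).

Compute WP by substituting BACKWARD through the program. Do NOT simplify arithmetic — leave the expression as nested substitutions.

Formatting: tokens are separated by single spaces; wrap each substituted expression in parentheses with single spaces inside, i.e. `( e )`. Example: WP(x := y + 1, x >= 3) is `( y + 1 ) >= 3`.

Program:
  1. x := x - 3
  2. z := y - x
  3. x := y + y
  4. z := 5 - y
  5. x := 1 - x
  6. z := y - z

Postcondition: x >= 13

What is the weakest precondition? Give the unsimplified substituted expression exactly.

post: x >= 13
stmt 6: z := y - z  -- replace 0 occurrence(s) of z with (y - z)
  => x >= 13
stmt 5: x := 1 - x  -- replace 1 occurrence(s) of x with (1 - x)
  => ( 1 - x ) >= 13
stmt 4: z := 5 - y  -- replace 0 occurrence(s) of z with (5 - y)
  => ( 1 - x ) >= 13
stmt 3: x := y + y  -- replace 1 occurrence(s) of x with (y + y)
  => ( 1 - ( y + y ) ) >= 13
stmt 2: z := y - x  -- replace 0 occurrence(s) of z with (y - x)
  => ( 1 - ( y + y ) ) >= 13
stmt 1: x := x - 3  -- replace 0 occurrence(s) of x with (x - 3)
  => ( 1 - ( y + y ) ) >= 13

Answer: ( 1 - ( y + y ) ) >= 13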